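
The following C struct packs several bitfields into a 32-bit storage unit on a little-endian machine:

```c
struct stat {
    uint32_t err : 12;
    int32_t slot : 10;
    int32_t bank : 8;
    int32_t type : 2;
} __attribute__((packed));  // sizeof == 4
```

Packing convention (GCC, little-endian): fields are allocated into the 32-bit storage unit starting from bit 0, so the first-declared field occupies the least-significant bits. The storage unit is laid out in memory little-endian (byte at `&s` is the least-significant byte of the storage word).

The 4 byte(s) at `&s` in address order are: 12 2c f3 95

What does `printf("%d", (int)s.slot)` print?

-206

[0]=0x12 [1]=0x2c [2]=0xf3 [3]=0x95 (little-endian) → word 0x95f32c12
err:12 @ bit 0 → (0x95f32c12>>0)&0xfff = 0xc12
slot:10 @ bit 12 → (0x95f32c12>>12)&0x3ff = 0x332  ←
bank:8 @ bit 22 → (0x95f32c12>>22)&0xff = 0x57
type:2 @ bit 30 → (0x95f32c12>>30)&0x3 = 0x2
slot signed 10b, MSB=1: 818 - 1024 = -206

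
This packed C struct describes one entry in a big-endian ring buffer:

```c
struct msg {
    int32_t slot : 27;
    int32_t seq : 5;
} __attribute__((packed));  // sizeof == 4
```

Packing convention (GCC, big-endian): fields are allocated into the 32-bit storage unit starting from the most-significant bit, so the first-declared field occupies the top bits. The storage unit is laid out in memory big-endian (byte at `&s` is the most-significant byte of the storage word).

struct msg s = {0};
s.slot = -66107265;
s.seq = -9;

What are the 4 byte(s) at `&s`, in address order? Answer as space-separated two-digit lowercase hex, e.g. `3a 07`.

81 e9 0f f7

slot (27b) val=-66107265 bits=0x40f487f at bit 5: 0x81e90fe0
seq (5b) val=-9 bits=0x17 at bit 0: 0x81e90ff7
word = 0x81e90ff7 → big-endian bytes:
  [0]=0x81  [1]=0xe9  [2]=0x0f  [3]=0xf7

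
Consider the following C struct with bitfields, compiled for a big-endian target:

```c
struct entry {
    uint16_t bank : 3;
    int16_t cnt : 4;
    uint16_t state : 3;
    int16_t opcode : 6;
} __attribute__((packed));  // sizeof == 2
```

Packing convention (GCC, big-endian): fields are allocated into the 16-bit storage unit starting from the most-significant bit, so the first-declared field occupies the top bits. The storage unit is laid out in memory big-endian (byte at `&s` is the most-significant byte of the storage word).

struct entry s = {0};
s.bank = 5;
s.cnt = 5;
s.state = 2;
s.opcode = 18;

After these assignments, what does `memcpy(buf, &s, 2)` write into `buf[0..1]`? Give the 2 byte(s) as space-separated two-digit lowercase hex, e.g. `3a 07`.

bank (3b) val=5 bits=0x5 at bit 13: 0xa000
cnt (4b) val=5 bits=0x5 at bit 9: 0xaa00
state (3b) val=2 bits=0x2 at bit 6: 0xaa80
opcode (6b) val=18 bits=0x12 at bit 0: 0xaa92
word = 0xaa92 → big-endian bytes:
  [0]=0xaa  [1]=0x92

aa 92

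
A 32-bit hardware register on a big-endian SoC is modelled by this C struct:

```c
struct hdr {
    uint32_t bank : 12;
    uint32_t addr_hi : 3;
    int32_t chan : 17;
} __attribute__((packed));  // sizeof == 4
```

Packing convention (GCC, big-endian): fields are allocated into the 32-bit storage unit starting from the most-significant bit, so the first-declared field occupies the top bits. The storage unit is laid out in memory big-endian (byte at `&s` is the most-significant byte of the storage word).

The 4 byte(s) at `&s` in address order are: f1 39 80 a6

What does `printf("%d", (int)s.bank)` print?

[0]=0xf1 [1]=0x39 [2]=0x80 [3]=0xa6 (big-endian) → word 0xf13980a6
bank [20+:12] = (word>>20) & 0xfff = 3859  ←
addr_hi [17+:3] = (word>>17) & 0x7 = 4
chan [0+:17] = (word>>0) & 0x1ffff = 98470

3859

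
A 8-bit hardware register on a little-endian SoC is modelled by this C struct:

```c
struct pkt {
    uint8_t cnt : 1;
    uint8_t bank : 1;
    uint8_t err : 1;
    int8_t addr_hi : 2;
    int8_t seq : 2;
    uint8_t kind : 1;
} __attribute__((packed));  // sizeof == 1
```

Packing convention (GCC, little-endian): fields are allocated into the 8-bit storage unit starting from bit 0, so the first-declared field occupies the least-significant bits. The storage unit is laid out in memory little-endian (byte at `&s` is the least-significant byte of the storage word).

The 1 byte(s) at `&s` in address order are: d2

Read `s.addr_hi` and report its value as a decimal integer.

[0]=0xd2 (little-endian) → word 0xd2
cnt:1 @ bit 0 → (0xd2>>0)&0x1 = 0x0
bank:1 @ bit 1 → (0xd2>>1)&0x1 = 0x1
err:1 @ bit 2 → (0xd2>>2)&0x1 = 0x0
addr_hi:2 @ bit 3 → (0xd2>>3)&0x3 = 0x2  ←
seq:2 @ bit 5 → (0xd2>>5)&0x3 = 0x2
kind:1 @ bit 7 → (0xd2>>7)&0x1 = 0x1
addr_hi signed 2b, MSB=1: 2 - 4 = -2

-2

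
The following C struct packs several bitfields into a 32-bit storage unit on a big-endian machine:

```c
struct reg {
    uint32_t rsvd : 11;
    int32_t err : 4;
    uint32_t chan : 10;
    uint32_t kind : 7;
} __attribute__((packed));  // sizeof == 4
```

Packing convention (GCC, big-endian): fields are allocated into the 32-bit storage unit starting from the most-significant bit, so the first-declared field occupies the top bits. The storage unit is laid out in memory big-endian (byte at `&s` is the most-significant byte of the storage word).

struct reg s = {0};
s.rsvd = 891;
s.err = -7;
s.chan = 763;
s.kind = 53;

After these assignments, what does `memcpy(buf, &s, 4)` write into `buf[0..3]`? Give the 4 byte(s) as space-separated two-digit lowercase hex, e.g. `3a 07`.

rsvd (11b) val=891 bits=0x37b at bit 21: 0x6f600000
err (4b) val=-7 bits=0x9 at bit 17: 0x6f720000
chan (10b) val=763 bits=0x2fb at bit 7: 0x6f737d80
kind (7b) val=53 bits=0x35 at bit 0: 0x6f737db5
word = 0x6f737db5 → big-endian bytes:
  [0]=0x6f  [1]=0x73  [2]=0x7d  [3]=0xb5

6f 73 7d b5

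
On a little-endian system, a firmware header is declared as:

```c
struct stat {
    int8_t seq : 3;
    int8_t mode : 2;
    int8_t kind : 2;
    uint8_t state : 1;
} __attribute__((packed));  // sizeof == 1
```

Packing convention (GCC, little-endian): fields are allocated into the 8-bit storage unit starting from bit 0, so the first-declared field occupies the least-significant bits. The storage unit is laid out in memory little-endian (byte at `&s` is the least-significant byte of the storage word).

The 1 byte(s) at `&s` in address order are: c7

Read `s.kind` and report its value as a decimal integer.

-2

[0]=0xc7 (little-endian) → word 0xc7
seq:3 @ bit 0 → (0xc7>>0)&0x7 = 0x7
mode:2 @ bit 3 → (0xc7>>3)&0x3 = 0x0
kind:2 @ bit 5 → (0xc7>>5)&0x3 = 0x2  ←
state:1 @ bit 7 → (0xc7>>7)&0x1 = 0x1
kind signed 2b, MSB=1: 2 - 4 = -2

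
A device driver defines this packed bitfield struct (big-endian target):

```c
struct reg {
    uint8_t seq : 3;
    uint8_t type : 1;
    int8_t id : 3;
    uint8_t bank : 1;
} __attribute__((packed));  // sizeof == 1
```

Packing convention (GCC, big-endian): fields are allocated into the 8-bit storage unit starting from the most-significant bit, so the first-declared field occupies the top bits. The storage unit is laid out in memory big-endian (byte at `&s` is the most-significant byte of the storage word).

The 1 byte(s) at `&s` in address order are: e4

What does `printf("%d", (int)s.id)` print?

2

[0]=0xe4 (big-endian) → word 0xe4
seq:3 @ bit 5 → (0xe4>>5)&0x7 = 0x7
type:1 @ bit 4 → (0xe4>>4)&0x1 = 0x0
id:3 @ bit 1 → (0xe4>>1)&0x7 = 0x2  ←
bank:1 @ bit 0 → (0xe4>>0)&0x1 = 0x0
id signed 3b, MSB=0: value = 2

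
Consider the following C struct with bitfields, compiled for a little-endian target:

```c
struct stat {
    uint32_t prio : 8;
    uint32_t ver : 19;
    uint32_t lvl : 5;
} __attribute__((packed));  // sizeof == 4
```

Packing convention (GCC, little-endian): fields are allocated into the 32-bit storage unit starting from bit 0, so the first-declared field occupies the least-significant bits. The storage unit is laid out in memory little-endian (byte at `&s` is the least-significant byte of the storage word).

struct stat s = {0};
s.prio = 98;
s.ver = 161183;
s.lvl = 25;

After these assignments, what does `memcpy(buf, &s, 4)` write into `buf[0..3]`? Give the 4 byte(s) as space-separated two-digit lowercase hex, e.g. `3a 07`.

prio:8 = 98 → 0x62 << 0 → word 0x00000062
ver:19 = 161183 → 0x2759f << 8 → word 0x02759f62
lvl:5 = 25 → 0x19 << 27 → word 0xca759f62
word = 0xca759f62 → little-endian bytes:
  [0]=0x62  [1]=0x9f  [2]=0x75  [3]=0xca

62 9f 75 ca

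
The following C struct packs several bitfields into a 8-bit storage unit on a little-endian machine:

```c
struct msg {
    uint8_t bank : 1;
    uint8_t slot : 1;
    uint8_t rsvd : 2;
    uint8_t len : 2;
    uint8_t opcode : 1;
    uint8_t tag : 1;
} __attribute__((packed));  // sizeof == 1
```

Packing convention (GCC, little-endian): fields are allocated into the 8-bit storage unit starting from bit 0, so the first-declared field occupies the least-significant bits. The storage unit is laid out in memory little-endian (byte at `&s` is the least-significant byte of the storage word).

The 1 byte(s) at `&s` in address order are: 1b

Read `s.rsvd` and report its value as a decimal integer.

2

[0]=0x1b (little-endian) → word 0x1b
bank [0+:1] = (word>>0) & 0x1 = 1
slot [1+:1] = (word>>1) & 0x1 = 1
rsvd [2+:2] = (word>>2) & 0x3 = 2  ←
len [4+:2] = (word>>4) & 0x3 = 1
opcode [6+:1] = (word>>6) & 0x1 = 0
tag [7+:1] = (word>>7) & 0x1 = 0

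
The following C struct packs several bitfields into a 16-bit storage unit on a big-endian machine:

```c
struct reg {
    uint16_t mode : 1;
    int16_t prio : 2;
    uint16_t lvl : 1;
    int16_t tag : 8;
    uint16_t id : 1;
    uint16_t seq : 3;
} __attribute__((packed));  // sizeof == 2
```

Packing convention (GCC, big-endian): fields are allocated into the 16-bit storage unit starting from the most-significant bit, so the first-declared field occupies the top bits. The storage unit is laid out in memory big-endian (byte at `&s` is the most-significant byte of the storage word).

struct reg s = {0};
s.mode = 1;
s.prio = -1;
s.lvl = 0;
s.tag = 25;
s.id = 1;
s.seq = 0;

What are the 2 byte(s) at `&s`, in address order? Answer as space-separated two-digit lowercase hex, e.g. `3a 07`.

[15+:1] mode=1 & 0x1 = 0x1; word=0x8000
[13+:2] prio=-1 & 0x3 = 0x3; word=0xe000
[12+:1] lvl=0 & 0x1 = 0x0; word=0xe000
[4+:8] tag=25 & 0xff = 0x19; word=0xe190
[3+:1] id=1 & 0x1 = 0x1; word=0xe198
[0+:3] seq=0 & 0x7 = 0x0; word=0xe198
word = 0xe198 → big-endian bytes:
  [0]=0xe1  [1]=0x98

e1 98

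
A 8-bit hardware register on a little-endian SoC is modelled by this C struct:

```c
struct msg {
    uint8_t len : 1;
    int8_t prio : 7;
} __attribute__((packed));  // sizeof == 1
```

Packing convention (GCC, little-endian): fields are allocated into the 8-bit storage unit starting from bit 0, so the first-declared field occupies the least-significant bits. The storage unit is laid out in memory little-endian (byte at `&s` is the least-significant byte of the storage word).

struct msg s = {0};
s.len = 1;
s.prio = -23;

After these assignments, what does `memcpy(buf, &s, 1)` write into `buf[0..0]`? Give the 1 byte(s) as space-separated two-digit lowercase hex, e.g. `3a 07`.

len (1b) val=1 bits=0x1 at bit 0: 0x01
prio (7b) val=-23 bits=0x69 at bit 1: 0xd3
word = 0xd3 → little-endian bytes:
  [0]=0xd3

d3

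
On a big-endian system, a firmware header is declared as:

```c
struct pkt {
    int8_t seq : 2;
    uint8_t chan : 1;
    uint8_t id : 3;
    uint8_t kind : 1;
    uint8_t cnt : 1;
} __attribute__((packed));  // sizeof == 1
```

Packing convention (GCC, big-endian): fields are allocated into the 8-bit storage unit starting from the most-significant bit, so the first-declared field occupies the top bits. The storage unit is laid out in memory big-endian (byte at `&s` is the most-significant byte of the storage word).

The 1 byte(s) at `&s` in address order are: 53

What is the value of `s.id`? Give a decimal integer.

[0]=0x53 (big-endian) → word 0x53
seq [6+:2] = (word>>6) & 0x3 = 1
chan [5+:1] = (word>>5) & 0x1 = 0
id [2+:3] = (word>>2) & 0x7 = 4  ←
kind [1+:1] = (word>>1) & 0x1 = 1
cnt [0+:1] = (word>>0) & 0x1 = 1

4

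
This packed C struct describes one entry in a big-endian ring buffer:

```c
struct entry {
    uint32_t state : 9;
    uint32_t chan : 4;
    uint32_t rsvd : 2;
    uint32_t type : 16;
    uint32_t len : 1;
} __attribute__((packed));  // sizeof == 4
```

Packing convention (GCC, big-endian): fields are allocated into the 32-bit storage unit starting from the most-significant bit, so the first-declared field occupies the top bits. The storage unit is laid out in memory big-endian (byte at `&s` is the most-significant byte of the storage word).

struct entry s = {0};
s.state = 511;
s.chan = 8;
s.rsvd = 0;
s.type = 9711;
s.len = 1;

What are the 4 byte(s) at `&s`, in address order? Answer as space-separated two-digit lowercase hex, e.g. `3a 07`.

state (9b) val=511 bits=0x1ff at bit 23: 0xff800000
chan (4b) val=8 bits=0x8 at bit 19: 0xffc00000
rsvd (2b) val=0 bits=0x0 at bit 17: 0xffc00000
type (16b) val=9711 bits=0x25ef at bit 1: 0xffc04bde
len (1b) val=1 bits=0x1 at bit 0: 0xffc04bdf
word = 0xffc04bdf → big-endian bytes:
  [0]=0xff  [1]=0xc0  [2]=0x4b  [3]=0xdf

ff c0 4b df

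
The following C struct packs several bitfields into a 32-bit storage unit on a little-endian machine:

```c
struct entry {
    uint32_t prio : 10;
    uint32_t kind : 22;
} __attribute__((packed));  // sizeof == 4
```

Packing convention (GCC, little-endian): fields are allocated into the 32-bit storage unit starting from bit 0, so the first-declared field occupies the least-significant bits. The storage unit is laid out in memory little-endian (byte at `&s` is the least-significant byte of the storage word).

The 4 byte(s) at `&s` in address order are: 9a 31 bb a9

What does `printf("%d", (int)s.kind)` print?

2780876

[0]=0x9a [1]=0x31 [2]=0xbb [3]=0xa9 (little-endian) → word 0xa9bb319a
prio [0+:10] = (word>>0) & 0x3ff = 410
kind [10+:22] = (word>>10) & 0x3fffff = 2780876  ←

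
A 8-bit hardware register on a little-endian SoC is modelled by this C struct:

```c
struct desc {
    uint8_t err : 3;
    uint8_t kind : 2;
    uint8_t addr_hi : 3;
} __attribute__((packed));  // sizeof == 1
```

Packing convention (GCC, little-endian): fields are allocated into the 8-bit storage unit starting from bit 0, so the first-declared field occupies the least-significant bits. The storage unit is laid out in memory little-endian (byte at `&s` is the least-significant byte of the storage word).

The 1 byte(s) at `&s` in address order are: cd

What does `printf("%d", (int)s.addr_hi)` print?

[0]=0xcd (little-endian) → word 0xcd
err:3 @ bit 0 → (0xcd>>0)&0x7 = 0x5
kind:2 @ bit 3 → (0xcd>>3)&0x3 = 0x1
addr_hi:3 @ bit 5 → (0xcd>>5)&0x7 = 0x6  ←

6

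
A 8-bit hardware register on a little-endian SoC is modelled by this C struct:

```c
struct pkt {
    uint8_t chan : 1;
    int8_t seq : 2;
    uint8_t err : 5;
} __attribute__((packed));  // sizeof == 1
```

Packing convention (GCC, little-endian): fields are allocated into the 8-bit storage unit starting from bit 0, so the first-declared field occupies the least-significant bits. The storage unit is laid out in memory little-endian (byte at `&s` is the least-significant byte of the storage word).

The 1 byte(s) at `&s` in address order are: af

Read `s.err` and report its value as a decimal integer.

[0]=0xaf (little-endian) → word 0xaf
chan [0+:1] = (word>>0) & 0x1 = 1
seq [1+:2] = (word>>1) & 0x3 = 3
err [3+:5] = (word>>3) & 0x1f = 21  ←

21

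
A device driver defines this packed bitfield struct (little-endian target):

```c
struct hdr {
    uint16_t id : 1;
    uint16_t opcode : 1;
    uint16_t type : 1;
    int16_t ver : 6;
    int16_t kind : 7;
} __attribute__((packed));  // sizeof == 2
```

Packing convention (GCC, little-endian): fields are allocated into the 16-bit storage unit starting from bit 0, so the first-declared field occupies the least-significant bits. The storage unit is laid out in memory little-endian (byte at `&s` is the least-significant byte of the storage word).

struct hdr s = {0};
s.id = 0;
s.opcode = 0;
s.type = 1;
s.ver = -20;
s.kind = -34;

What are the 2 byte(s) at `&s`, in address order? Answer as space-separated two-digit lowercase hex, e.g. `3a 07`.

[0+:1] id=0 & 0x1 = 0x0; word=0x0000
[1+:1] opcode=0 & 0x1 = 0x0; word=0x0000
[2+:1] type=1 & 0x1 = 0x1; word=0x0004
[3+:6] ver=-20 & 0x3f = 0x2c; word=0x0164
[9+:7] kind=-34 & 0x7f = 0x5e; word=0xbd64
word = 0xbd64 → little-endian bytes:
  [0]=0x64  [1]=0xbd

64 bd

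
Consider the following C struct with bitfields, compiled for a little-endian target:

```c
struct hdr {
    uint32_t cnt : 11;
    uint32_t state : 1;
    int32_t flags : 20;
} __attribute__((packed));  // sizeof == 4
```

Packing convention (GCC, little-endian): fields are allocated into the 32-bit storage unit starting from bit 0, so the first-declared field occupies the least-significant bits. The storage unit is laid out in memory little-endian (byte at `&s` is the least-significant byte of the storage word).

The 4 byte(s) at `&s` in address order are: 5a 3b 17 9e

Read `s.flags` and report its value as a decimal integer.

-401037

[0]=0x5a [1]=0x3b [2]=0x17 [3]=0x9e (little-endian) → word 0x9e173b5a
cnt:11 @ bit 0 → (0x9e173b5a>>0)&0x7ff = 0x35a
state:1 @ bit 11 → (0x9e173b5a>>11)&0x1 = 0x1
flags:20 @ bit 12 → (0x9e173b5a>>12)&0xfffff = 0x9e173  ←
flags signed 20b, MSB=1: 647539 - 1048576 = -401037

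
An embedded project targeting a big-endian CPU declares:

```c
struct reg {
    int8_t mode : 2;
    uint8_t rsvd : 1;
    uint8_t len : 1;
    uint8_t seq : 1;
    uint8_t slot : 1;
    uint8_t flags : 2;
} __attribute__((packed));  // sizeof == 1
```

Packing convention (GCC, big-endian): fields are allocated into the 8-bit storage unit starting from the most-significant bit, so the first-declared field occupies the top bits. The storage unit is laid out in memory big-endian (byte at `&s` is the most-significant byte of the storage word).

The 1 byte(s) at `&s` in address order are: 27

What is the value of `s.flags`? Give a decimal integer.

3

[0]=0x27 (big-endian) → word 0x27
mode:2 @ bit 6 → (0x27>>6)&0x3 = 0x0
rsvd:1 @ bit 5 → (0x27>>5)&0x1 = 0x1
len:1 @ bit 4 → (0x27>>4)&0x1 = 0x0
seq:1 @ bit 3 → (0x27>>3)&0x1 = 0x0
slot:1 @ bit 2 → (0x27>>2)&0x1 = 0x1
flags:2 @ bit 0 → (0x27>>0)&0x3 = 0x3  ←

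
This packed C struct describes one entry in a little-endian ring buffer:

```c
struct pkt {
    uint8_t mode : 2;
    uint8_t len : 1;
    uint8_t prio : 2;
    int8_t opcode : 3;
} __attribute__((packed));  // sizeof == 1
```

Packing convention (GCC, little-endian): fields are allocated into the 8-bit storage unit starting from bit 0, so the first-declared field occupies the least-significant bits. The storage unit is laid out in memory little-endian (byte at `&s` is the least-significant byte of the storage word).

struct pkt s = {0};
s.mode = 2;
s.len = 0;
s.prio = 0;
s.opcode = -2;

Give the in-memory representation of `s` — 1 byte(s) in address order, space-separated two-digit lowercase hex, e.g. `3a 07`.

[0+:2] mode=2 & 0x3 = 0x2; word=0x02
[2+:1] len=0 & 0x1 = 0x0; word=0x02
[3+:2] prio=0 & 0x3 = 0x0; word=0x02
[5+:3] opcode=-2 & 0x7 = 0x6; word=0xc2
word = 0xc2 → little-endian bytes:
  [0]=0xc2

c2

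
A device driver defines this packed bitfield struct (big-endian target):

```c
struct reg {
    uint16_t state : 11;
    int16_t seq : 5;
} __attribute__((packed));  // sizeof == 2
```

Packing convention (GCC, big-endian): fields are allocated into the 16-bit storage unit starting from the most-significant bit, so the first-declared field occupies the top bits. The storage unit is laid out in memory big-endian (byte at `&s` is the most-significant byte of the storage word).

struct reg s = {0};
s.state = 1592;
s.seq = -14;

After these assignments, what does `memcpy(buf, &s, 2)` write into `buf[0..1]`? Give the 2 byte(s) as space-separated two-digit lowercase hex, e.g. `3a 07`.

state:11 = 1592 → 0x638 << 5 → word 0xc700
seq:5 = -14 → 0x12 << 0 → word 0xc712
word = 0xc712 → big-endian bytes:
  [0]=0xc7  [1]=0x12

c7 12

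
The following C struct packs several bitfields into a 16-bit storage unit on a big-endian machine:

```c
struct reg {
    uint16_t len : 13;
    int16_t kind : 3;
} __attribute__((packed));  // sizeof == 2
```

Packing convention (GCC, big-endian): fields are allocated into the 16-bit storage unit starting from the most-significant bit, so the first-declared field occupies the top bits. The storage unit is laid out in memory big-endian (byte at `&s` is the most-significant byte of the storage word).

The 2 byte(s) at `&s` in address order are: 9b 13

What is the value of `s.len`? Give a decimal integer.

4962

[0]=0x9b [1]=0x13 (big-endian) → word 0x9b13
len [3+:13] = (word>>3) & 0x1fff = 4962  ←
kind [0+:3] = (word>>0) & 0x7 = 3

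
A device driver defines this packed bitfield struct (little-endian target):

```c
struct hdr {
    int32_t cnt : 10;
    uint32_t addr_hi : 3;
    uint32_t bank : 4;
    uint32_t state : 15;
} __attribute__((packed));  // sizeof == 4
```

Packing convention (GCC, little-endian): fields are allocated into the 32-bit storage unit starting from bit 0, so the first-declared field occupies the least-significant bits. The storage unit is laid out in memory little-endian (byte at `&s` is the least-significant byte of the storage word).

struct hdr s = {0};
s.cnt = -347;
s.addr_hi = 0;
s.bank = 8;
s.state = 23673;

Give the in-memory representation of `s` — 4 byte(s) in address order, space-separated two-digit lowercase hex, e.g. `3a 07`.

[0+:10] cnt=-347 & 0x3ff = 0x2a5; word=0x000002a5
[10+:3] addr_hi=0 & 0x7 = 0x0; word=0x000002a5
[13+:4] bank=8 & 0xf = 0x8; word=0x000102a5
[17+:15] state=23673 & 0x7fff = 0x5c79; word=0xb8f302a5
word = 0xb8f302a5 → little-endian bytes:
  [0]=0xa5  [1]=0x02  [2]=0xf3  [3]=0xb8

a5 02 f3 b8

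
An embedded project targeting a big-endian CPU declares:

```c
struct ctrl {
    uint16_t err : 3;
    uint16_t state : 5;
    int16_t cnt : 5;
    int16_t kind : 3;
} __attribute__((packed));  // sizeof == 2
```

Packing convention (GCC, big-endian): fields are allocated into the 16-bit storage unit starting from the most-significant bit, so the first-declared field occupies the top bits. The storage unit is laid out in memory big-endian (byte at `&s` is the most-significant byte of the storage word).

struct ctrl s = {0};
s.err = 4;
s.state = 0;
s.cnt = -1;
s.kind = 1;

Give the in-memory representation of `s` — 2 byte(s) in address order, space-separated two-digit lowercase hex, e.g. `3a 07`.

[13+:3] err=4 & 0x7 = 0x4; word=0x8000
[8+:5] state=0 & 0x1f = 0x0; word=0x8000
[3+:5] cnt=-1 & 0x1f = 0x1f; word=0x80f8
[0+:3] kind=1 & 0x7 = 0x1; word=0x80f9
word = 0x80f9 → big-endian bytes:
  [0]=0x80  [1]=0xf9

80 f9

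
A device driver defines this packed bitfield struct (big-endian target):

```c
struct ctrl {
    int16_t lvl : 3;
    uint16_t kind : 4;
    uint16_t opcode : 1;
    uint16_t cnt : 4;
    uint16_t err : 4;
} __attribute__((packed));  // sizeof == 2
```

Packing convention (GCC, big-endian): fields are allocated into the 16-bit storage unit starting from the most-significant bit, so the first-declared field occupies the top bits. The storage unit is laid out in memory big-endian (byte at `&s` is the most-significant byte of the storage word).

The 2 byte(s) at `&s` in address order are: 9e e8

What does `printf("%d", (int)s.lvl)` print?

-4

[0]=0x9e [1]=0xe8 (big-endian) → word 0x9ee8
lvl:3 @ bit 13 → (0x9ee8>>13)&0x7 = 0x4  ←
kind:4 @ bit 9 → (0x9ee8>>9)&0xf = 0xf
opcode:1 @ bit 8 → (0x9ee8>>8)&0x1 = 0x0
cnt:4 @ bit 4 → (0x9ee8>>4)&0xf = 0xe
err:4 @ bit 0 → (0x9ee8>>0)&0xf = 0x8
lvl signed 3b, MSB=1: 4 - 8 = -4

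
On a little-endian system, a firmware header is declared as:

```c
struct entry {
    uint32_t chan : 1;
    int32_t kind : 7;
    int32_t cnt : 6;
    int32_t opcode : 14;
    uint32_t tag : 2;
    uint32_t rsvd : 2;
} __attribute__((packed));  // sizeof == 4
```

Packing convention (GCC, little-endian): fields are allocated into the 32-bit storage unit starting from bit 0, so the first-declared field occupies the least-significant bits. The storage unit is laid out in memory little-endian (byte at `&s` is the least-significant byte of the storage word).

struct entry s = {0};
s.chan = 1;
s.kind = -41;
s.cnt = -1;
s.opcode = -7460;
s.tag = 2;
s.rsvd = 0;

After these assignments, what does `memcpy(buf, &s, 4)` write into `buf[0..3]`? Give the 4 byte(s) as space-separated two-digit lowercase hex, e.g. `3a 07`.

af 3f b7 28

chan (1b) val=1 bits=0x1 at bit 0: 0x00000001
kind (7b) val=-41 bits=0x57 at bit 1: 0x000000af
cnt (6b) val=-1 bits=0x3f at bit 8: 0x00003faf
opcode (14b) val=-7460 bits=0x22dc at bit 14: 0x08b73faf
tag (2b) val=2 bits=0x2 at bit 28: 0x28b73faf
rsvd (2b) val=0 bits=0x0 at bit 30: 0x28b73faf
word = 0x28b73faf → little-endian bytes:
  [0]=0xaf  [1]=0x3f  [2]=0xb7  [3]=0x28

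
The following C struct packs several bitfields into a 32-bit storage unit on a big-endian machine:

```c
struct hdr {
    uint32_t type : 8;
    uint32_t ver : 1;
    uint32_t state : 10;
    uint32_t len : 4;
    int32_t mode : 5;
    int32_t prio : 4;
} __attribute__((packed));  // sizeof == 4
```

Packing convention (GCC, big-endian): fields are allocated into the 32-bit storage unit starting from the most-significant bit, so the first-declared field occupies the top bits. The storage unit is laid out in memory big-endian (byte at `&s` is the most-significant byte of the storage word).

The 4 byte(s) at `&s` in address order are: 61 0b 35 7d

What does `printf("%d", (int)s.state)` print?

89

[0]=0x61 [1]=0x0b [2]=0x35 [3]=0x7d (big-endian) → word 0x610b357d
type:8 @ bit 24 → (0x610b357d>>24)&0xff = 0x61
ver:1 @ bit 23 → (0x610b357d>>23)&0x1 = 0x0
state:10 @ bit 13 → (0x610b357d>>13)&0x3ff = 0x59  ←
len:4 @ bit 9 → (0x610b357d>>9)&0xf = 0xa
mode:5 @ bit 4 → (0x610b357d>>4)&0x1f = 0x17
prio:4 @ bit 0 → (0x610b357d>>0)&0xf = 0xd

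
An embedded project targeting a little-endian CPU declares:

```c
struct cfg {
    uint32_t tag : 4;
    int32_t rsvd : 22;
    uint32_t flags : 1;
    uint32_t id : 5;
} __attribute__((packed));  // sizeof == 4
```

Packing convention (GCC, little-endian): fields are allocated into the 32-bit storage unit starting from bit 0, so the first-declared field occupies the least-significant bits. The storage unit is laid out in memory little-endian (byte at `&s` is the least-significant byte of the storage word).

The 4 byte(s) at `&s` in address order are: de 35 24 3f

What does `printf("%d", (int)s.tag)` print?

[0]=0xde [1]=0x35 [2]=0x24 [3]=0x3f (little-endian) → word 0x3f2435de
tag [0+:4] = (word>>0) & 0xf = 14  ←
rsvd [4+:22] = (word>>4) & 0x3fffff = 3294045
flags [26+:1] = (word>>26) & 0x1 = 1
id [27+:5] = (word>>27) & 0x1f = 7

14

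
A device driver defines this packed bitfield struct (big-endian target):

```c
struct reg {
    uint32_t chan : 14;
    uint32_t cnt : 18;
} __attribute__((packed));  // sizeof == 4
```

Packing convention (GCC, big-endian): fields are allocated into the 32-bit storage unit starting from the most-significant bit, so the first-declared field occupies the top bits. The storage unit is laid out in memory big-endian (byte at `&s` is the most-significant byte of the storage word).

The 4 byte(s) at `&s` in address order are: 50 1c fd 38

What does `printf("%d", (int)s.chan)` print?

[0]=0x50 [1]=0x1c [2]=0xfd [3]=0x38 (big-endian) → word 0x501cfd38
chan:14 @ bit 18 → (0x501cfd38>>18)&0x3fff = 0x1407  ←
cnt:18 @ bit 0 → (0x501cfd38>>0)&0x3ffff = 0xfd38

5127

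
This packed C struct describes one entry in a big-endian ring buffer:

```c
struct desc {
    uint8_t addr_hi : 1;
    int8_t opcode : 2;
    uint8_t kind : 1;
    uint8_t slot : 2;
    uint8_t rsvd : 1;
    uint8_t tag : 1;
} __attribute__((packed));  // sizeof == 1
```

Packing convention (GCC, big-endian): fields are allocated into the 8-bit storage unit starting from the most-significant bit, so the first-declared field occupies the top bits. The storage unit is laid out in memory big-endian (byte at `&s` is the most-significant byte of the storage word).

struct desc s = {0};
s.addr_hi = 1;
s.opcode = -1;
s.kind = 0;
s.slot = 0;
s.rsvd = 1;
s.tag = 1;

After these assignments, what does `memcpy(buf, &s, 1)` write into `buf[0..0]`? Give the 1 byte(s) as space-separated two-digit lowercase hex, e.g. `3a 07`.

[7+:1] addr_hi=1 & 0x1 = 0x1; word=0x80
[5+:2] opcode=-1 & 0x3 = 0x3; word=0xe0
[4+:1] kind=0 & 0x1 = 0x0; word=0xe0
[2+:2] slot=0 & 0x3 = 0x0; word=0xe0
[1+:1] rsvd=1 & 0x1 = 0x1; word=0xe2
[0+:1] tag=1 & 0x1 = 0x1; word=0xe3
word = 0xe3 → big-endian bytes:
  [0]=0xe3

e3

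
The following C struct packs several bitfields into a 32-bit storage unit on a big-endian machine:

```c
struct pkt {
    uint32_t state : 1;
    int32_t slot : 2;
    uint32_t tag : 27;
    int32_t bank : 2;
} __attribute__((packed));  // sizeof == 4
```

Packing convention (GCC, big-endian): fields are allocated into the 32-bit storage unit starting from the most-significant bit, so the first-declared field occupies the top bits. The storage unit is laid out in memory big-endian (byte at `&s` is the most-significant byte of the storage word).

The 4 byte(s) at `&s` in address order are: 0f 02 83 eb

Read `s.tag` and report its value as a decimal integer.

62955770

[0]=0x0f [1]=0x02 [2]=0x83 [3]=0xeb (big-endian) → word 0x0f0283eb
state [31+:1] = (word>>31) & 0x1 = 0
slot [29+:2] = (word>>29) & 0x3 = 0
tag [2+:27] = (word>>2) & 0x7ffffff = 62955770  ←
bank [0+:2] = (word>>0) & 0x3 = 3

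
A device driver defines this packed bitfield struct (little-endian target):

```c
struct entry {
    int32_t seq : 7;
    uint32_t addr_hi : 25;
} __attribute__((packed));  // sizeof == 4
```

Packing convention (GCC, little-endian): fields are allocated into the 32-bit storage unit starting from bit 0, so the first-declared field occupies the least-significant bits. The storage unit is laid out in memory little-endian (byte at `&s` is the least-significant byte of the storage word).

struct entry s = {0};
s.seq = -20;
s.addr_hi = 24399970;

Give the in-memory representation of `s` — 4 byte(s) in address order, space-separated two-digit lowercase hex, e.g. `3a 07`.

6c 31 28 ba

seq:7 = -20 → 0x6c << 0 → word 0x0000006c
addr_hi:25 = 24399970 → 0x1745062 << 7 → word 0xba28316c
word = 0xba28316c → little-endian bytes:
  [0]=0x6c  [1]=0x31  [2]=0x28  [3]=0xba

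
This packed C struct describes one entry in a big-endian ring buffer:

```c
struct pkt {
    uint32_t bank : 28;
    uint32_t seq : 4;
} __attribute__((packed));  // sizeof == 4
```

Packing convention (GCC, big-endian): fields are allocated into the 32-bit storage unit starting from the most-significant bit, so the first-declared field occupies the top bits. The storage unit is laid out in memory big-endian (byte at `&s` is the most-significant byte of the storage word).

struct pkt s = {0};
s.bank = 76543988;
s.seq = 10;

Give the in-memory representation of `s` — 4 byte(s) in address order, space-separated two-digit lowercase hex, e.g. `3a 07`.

bank:28 = 76543988 → 0x48ff7f4 << 4 → word 0x48ff7f40
seq:4 = 10 → 0xa << 0 → word 0x48ff7f4a
word = 0x48ff7f4a → big-endian bytes:
  [0]=0x48  [1]=0xff  [2]=0x7f  [3]=0x4a

48 ff 7f 4a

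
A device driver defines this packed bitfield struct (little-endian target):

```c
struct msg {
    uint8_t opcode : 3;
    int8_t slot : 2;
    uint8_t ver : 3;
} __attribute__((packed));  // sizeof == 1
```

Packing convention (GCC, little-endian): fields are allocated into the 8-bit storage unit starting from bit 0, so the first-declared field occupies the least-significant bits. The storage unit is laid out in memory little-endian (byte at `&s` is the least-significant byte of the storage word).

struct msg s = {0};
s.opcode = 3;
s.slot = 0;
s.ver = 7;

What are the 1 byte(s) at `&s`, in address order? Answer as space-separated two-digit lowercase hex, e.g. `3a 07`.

e3

opcode (3b) val=3 bits=0x3 at bit 0: 0x03
slot (2b) val=0 bits=0x0 at bit 3: 0x03
ver (3b) val=7 bits=0x7 at bit 5: 0xe3
word = 0xe3 → little-endian bytes:
  [0]=0xe3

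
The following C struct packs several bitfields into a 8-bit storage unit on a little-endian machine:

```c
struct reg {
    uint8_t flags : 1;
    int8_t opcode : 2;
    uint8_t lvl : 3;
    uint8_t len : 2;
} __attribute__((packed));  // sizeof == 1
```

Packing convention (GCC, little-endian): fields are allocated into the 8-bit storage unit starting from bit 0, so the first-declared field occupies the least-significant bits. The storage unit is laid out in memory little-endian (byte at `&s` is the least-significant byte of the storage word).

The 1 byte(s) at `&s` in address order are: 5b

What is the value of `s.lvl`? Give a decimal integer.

3

[0]=0x5b (little-endian) → word 0x5b
flags [0+:1] = (word>>0) & 0x1 = 1
opcode [1+:2] = (word>>1) & 0x3 = 1
lvl [3+:3] = (word>>3) & 0x7 = 3  ←
len [6+:2] = (word>>6) & 0x3 = 1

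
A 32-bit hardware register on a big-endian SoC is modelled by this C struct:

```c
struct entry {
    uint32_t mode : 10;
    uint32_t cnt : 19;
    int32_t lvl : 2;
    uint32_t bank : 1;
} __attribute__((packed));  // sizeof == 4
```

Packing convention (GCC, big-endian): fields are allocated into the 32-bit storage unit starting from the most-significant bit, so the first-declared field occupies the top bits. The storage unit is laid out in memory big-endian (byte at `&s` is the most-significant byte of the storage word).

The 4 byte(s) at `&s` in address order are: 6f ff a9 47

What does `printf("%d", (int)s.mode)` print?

447

[0]=0x6f [1]=0xff [2]=0xa9 [3]=0x47 (big-endian) → word 0x6fffa947
mode:10 @ bit 22 → (0x6fffa947>>22)&0x3ff = 0x1bf  ←
cnt:19 @ bit 3 → (0x6fffa947>>3)&0x7ffff = 0x7f528
lvl:2 @ bit 1 → (0x6fffa947>>1)&0x3 = 0x3
bank:1 @ bit 0 → (0x6fffa947>>0)&0x1 = 0x1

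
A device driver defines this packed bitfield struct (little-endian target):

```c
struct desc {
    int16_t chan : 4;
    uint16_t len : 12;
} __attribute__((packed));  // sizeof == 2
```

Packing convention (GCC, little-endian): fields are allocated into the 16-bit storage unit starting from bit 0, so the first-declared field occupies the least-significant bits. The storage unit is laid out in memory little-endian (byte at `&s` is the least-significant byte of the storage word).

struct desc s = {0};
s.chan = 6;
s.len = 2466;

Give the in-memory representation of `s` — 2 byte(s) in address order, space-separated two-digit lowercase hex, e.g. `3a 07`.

26 9a

chan:4 = 6 → 0x6 << 0 → word 0x0006
len:12 = 2466 → 0x9a2 << 4 → word 0x9a26
word = 0x9a26 → little-endian bytes:
  [0]=0x26  [1]=0x9a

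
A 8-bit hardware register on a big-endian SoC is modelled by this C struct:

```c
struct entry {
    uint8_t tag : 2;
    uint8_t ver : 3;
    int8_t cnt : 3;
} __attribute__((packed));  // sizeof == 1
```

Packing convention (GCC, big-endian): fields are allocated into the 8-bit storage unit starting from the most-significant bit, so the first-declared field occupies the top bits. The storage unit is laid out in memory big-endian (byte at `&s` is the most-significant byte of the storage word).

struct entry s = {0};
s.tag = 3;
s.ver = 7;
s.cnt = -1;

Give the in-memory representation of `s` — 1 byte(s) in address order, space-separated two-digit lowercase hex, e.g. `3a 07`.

ff

tag:2 = 3 → 0x3 << 6 → word 0xc0
ver:3 = 7 → 0x7 << 3 → word 0xf8
cnt:3 = -1 → 0x7 << 0 → word 0xff
word = 0xff → big-endian bytes:
  [0]=0xff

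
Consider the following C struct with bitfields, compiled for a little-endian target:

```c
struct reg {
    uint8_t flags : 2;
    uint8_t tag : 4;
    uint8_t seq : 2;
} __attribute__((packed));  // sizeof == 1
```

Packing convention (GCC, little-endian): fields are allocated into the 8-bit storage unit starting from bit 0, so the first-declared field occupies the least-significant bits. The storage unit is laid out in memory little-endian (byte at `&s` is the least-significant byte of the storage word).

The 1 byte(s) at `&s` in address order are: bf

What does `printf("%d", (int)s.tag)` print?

[0]=0xbf (little-endian) → word 0xbf
flags [0+:2] = (word>>0) & 0x3 = 3
tag [2+:4] = (word>>2) & 0xf = 15  ←
seq [6+:2] = (word>>6) & 0x3 = 2

15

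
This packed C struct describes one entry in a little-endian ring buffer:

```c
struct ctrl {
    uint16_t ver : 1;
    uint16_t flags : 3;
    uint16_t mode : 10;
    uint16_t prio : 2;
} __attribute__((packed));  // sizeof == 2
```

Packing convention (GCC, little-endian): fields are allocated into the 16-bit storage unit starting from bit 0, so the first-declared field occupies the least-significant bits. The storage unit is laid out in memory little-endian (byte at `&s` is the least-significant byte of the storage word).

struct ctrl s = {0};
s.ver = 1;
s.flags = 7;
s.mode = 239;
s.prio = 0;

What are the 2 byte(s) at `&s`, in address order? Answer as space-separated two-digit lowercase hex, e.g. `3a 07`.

ff 0e

ver:1 = 1 → 0x1 << 0 → word 0x0001
flags:3 = 7 → 0x7 << 1 → word 0x000f
mode:10 = 239 → 0xef << 4 → word 0x0eff
prio:2 = 0 → 0x0 << 14 → word 0x0eff
word = 0x0eff → little-endian bytes:
  [0]=0xff  [1]=0x0e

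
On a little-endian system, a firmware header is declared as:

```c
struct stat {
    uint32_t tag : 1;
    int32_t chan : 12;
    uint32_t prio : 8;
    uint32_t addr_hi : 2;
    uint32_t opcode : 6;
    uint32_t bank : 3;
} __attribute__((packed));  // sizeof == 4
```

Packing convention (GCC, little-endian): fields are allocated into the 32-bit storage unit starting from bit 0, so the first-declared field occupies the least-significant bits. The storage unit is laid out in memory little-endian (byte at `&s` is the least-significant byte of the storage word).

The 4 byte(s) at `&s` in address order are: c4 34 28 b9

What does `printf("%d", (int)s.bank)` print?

5

[0]=0xc4 [1]=0x34 [2]=0x28 [3]=0xb9 (little-endian) → word 0xb92834c4
tag [0+:1] = (word>>0) & 0x1 = 0
chan [1+:12] = (word>>1) & 0xfff = 2658
prio [13+:8] = (word>>13) & 0xff = 65
addr_hi [21+:2] = (word>>21) & 0x3 = 1
opcode [23+:6] = (word>>23) & 0x3f = 50
bank [29+:3] = (word>>29) & 0x7 = 5  ←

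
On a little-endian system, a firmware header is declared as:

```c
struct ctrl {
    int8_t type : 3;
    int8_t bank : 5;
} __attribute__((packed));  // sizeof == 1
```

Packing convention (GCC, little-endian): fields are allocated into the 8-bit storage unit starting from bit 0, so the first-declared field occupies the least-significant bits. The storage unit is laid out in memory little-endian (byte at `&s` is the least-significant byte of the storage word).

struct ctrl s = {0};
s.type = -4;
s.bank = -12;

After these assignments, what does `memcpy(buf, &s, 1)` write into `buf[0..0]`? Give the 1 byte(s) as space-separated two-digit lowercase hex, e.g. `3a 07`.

type:3 = -4 → 0x4 << 0 → word 0x04
bank:5 = -12 → 0x14 << 3 → word 0xa4
word = 0xa4 → little-endian bytes:
  [0]=0xa4

a4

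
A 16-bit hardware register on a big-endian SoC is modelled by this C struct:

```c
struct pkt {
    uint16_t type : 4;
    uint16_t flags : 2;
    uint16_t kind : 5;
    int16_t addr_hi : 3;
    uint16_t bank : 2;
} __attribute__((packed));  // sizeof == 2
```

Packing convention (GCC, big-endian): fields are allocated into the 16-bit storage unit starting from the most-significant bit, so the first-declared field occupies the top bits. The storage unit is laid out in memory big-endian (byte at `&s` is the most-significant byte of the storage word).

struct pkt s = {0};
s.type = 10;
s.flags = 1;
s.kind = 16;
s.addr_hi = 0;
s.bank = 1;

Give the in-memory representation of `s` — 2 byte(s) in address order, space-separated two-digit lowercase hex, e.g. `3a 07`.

type (4b) val=10 bits=0xa at bit 12: 0xa000
flags (2b) val=1 bits=0x1 at bit 10: 0xa400
kind (5b) val=16 bits=0x10 at bit 5: 0xa600
addr_hi (3b) val=0 bits=0x0 at bit 2: 0xa600
bank (2b) val=1 bits=0x1 at bit 0: 0xa601
word = 0xa601 → big-endian bytes:
  [0]=0xa6  [1]=0x01

a6 01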